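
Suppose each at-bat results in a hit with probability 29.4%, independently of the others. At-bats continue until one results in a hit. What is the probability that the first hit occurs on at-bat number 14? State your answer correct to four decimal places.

0.0032

Geometric (trials to first success), p = 0.294.
P(Y = 14) = (1−p)^13 · p = 0.010826 · 0.294 = 0.003183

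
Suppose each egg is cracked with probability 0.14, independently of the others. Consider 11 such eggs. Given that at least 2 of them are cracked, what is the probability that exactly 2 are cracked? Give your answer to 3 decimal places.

0.592

X ~ Binomial(11, 0.14). Want P(X=2 | X≥2) = P(X=2) / P(X≥2).
P(X=2) = C(11,2)·0.14^2·0.86^9 = 0.27740
P(X≥2) = 1 − 0.19032 − 0.34080 = 0.46888
Ratio = 0.27740 / 0.46888 = 0.59163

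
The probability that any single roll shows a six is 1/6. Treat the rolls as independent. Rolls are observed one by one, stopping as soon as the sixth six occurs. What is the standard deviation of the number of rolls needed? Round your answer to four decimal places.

13.4164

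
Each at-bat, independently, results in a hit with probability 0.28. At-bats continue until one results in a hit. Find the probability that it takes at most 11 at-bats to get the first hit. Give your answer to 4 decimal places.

Y = number of at-bats to the first success; geometric, p = 0.28.
P(Y ≤ 11) = 1 − (1−p)^11 = 1 − 0.026956 = 0.973044

0.9730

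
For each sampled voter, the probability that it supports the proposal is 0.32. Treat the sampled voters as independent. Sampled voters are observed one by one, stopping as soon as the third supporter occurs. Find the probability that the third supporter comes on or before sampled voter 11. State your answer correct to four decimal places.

Finishing within 11 sampled voters ⇔ at least 3 successes in the first 11. With X ~ Binomial(11, 0.32), P(Y ≤ 11) = 1 − P(X ≤ 2).
  k=0: C(11,0)·0.32^0·0.68^11 = 0.014375
  k=1: C(11,1)·0.32^1·0.68^10 = 0.074410
  k=2: C(11,2)·0.32^2·0.68^9 = 0.175083
1 − 0.263867 = 0.736133

0.7361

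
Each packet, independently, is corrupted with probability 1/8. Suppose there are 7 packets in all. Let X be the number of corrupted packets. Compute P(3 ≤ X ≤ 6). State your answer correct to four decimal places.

0.0463

X ~ Binomial(7, 0.125); P(3 ≤ X ≤ 6) = Σ C(7,k) p^k (1−p)^(7−k) over k:
  k=3: C(7,3)·0.125^3·0.875^4 = 0.040071
  k=4: C(7,4)·0.125^4·0.875^3 = 0.005724
  k=5: C(7,5)·0.125^5·0.875^2 = 0.000491
  k=6: C(7,6)·0.125^6·0.875^1 = 0.000023
Total = 0.046309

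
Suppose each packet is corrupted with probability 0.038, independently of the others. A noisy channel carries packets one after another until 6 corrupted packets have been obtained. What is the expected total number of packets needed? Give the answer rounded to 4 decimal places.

157.8947

Y = total packets until the sixth success; negative binomial with r=6, p=0.038.
E[Y] = r / p = 6 / 0.038 = 157.894737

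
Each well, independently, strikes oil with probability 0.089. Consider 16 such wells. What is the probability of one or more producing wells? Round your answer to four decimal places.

0.7749

P(at least one) = 1 − P(none) = 1 − (1 − 0.089)^16
= 1 − 0.225058 = 0.774942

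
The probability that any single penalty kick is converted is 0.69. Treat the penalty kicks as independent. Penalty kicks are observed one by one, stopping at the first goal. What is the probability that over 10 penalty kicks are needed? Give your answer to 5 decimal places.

Y = number of penalty kicks to the first success; geometric, p = 0.69.
P(Y > 10) = P(first 10 all fail) = (1−p)^10 = 0.0000082

0.00001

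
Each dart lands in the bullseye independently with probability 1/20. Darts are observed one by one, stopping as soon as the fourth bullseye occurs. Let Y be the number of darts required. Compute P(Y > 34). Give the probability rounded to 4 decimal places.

0.9119

Needing more than 34 darts ⇔ fewer than 4 successes in the first 34. With X ~ Binomial(34, 0.05), P(Y > 34) = P(X ≤ 3).
  k=0: C(34,0)·0.05^0·0.95^34 = 0.174825
  k=1: C(34,1)·0.05^1·0.95^33 = 0.312844
  k=2: C(34,2)·0.05^2·0.95^32 = 0.271680
  k=3: C(34,3)·0.05^3·0.95^31 = 0.152522
P(X ≤ 3) = 0.911871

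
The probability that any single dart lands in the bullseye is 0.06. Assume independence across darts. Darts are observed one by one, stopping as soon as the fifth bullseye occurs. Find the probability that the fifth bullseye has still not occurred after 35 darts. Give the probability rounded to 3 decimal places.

0.944

Needing more than 35 darts ⇔ fewer than 5 successes in the first 35. With X ~ Binomial(35, 0.06), P(Y > 35) = P(X ≤ 4).
  k=0: C(35,0)·0.06^0·0.94^35 = 0.11468
  k=1: C(35,1)·0.06^1·0.94^34 = 0.25619
  k=2: C(35,2)·0.06^2·0.94^33 = 0.27800
  k=3: C(35,3)·0.06^3·0.94^32 = 0.19519
  k=4: C(35,4)·0.06^4·0.94^31 = 0.09967
P(X ≤ 4) = 0.94372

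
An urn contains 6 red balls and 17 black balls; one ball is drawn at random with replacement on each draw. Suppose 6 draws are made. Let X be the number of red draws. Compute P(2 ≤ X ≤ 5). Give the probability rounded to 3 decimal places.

0.491

X ~ Binomial(6, 0.260870); P(2 ≤ X ≤ 5) = Σ C(6,k) p^k (1−p)^(6−k) over k:
  k=2: C(6,2)·0.260870^2·0.739130^4 = 0.30466
  k=3: C(6,3)·0.260870^3·0.739130^3 = 0.14337
  k=4: C(6,4)·0.260870^4·0.739130^2 = 0.03795
  k=5: C(6,5)·0.260870^5·0.739130^1 = 0.00536
Total = 0.49135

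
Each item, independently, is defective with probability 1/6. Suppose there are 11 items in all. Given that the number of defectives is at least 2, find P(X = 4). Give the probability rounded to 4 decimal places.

X ~ Binomial(11, 0.166667). Want P(X=4 | X≥2) = P(X=4) / P(X≥2).
P(X=4) = C(11,4)·0.166667^4·0.833333^7 = 0.071062
P(X≥2) = 1 − 0.134588 − 0.296094 = 0.569318
Ratio = 0.071062 / 0.569318 = 0.124820

0.1248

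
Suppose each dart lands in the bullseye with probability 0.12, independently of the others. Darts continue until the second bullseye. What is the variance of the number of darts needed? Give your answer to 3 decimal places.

122.222

Y = total darts until the second success; negative binomial with r=2, p=0.12.
Var(Y) = r(1−p)/p² = 2·0.88 / 0.12² = 122.22222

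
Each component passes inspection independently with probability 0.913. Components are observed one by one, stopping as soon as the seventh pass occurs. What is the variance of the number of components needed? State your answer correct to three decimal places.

0.731

Y = total components until the seventh success; negative binomial with r=7, p=0.913.
Var(Y) = r(1−p)/p² = 7·0.087 / 0.913² = 0.73059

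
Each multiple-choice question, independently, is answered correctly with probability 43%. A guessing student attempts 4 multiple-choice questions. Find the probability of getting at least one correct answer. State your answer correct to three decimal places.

P(at least one) = 1 − P(none) = 1 − (1 − 0.43)^4
= 1 − 0.10556 = 0.89444

0.894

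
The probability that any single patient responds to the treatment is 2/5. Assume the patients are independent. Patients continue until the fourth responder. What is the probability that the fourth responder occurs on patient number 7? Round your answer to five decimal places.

0.11059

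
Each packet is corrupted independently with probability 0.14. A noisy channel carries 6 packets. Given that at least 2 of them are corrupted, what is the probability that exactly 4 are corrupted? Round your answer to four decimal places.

X ~ Binomial(6, 0.14). Want P(X=4 | X≥2) = P(X=4) / P(X≥2).
P(X=4) = C(6,4)·0.14^4·0.86^2 = 0.004262
P(X≥2) = 1 − 0.404567 − 0.395159 = 0.200274
Ratio = 0.004262 / 0.200274 = 0.021280

0.0213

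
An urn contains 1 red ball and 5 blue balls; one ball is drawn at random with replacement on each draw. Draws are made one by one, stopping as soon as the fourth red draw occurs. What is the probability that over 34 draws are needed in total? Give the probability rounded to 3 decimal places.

0.159

Needing more than 34 draws ⇔ fewer than 4 successes in the first 34. With X ~ Binomial(34, 0.166667), P(Y > 34) = P(X ≤ 3).
  k=0: C(34,0)·0.166667^0·0.833333^34 = 0.00203
  k=1: C(34,1)·0.166667^1·0.833333^33 = 0.01381
  k=2: C(34,2)·0.166667^2·0.833333^32 = 0.04559
  k=3: C(34,3)·0.166667^3·0.833333^31 = 0.09726
P(X ≤ 3) = 0.15869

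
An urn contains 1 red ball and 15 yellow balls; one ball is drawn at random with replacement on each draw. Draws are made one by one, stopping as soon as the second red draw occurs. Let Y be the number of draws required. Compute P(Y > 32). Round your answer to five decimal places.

0.39727

Needing more than 32 draws ⇔ fewer than 2 successes in the first 32. With X ~ Binomial(32, 0.0625), P(Y > 32) = P(X ≤ 1).
  k=0: C(32,0)·0.0625^0·0.9375^32 = 0.1267888
  k=1: C(32,1)·0.0625^1·0.9375^31 = 0.2704827
P(X ≤ 1) = 0.3972715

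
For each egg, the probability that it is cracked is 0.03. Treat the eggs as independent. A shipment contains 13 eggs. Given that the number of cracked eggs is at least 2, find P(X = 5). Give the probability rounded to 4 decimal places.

X ~ Binomial(13, 0.03). Want P(X=5 | X≥2) = P(X=5) / P(X≥2).
P(X=5) = C(13,5)·0.03^5·0.97^8 = 0.000025
P(X≥2) = 1 − 0.673027 − 0.270599 = 0.056374
Ratio = 0.000025 / 0.056374 = 0.000435

0.0004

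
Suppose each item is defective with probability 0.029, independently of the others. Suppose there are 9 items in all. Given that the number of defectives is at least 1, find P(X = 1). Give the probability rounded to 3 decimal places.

0.886

X ~ Binomial(9, 0.029). Want P(X=1 | X≥1) = P(X=1) / P(X≥1).
P(X=1) = C(9,1)·0.029^1·0.971^8 = 0.20625
P(X≥1) = 1 − 0.76731 = 0.23269
Ratio = 0.20625 / 0.23269 = 0.88639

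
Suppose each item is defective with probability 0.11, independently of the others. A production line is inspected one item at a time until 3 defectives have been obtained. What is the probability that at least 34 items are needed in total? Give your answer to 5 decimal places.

0.28094

Needing more than 33 items ⇔ fewer than 3 successes in the first 33. With X ~ Binomial(33, 0.11), P(Y > 33) = P(X ≤ 2).
  k=0: C(33,0)·0.11^0·0.89^33 = 0.0213732
  k=1: C(33,1)·0.11^1·0.89^32 = 0.0871740
  k=2: C(33,2)·0.11^2·0.89^31 = 0.1723890
P(X ≤ 2) = 0.2809362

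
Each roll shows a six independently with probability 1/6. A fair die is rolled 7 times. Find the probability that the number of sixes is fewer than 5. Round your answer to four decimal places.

X ~ Binomial(7, 0.166667); P(X ≤ 4) = Σ C(7,k) p^k (1−p)^(7−k) over k:
  k=0: C(7,0)·0.166667^0·0.833333^7 = 0.279082
  k=1: C(7,1)·0.166667^1·0.833333^6 = 0.390714
  k=2: C(7,2)·0.166667^2·0.833333^5 = 0.234429
  k=3: C(7,3)·0.166667^3·0.833333^4 = 0.078143
  k=4: C(7,4)·0.166667^4·0.833333^3 = 0.015629
Total = 0.997996

0.9980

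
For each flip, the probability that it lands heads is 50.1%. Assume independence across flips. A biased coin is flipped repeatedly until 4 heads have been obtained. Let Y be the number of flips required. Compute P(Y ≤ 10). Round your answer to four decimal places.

0.8298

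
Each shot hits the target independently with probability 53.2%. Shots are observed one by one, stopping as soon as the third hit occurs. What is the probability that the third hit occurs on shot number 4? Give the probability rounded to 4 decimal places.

Y = trial on which the third success occurs; negative binomial, r=3, p=0.532.
P(Y=4) = C(3,2) · p^3 · (1−p)^1
= 3 · 0.15057 · 0.468 = 0.211399

0.2114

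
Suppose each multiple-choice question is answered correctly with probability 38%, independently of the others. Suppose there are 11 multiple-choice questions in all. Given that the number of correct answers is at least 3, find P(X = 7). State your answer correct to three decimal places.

0.065

X ~ Binomial(11, 0.38). Want P(X=7 | X≥3) = P(X=7) / P(X≥3).
P(X=7) = C(11,7)·0.38^7·0.62^4 = 0.05579
P(X≥3) = 1 − 0.00520 − 0.03508 − 0.10751 = 0.85220
Ratio = 0.05579 / 0.85220 = 0.06547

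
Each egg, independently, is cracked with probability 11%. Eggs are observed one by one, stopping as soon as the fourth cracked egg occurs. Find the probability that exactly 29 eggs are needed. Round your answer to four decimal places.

Y = trial on which the fourth success occurs; negative binomial, r=4, p=0.11.
P(Y=29) = C(28,3) · p^4 · (1−p)^25
= 3276 · 0.00014641 · 0.054294 = 0.026041

0.0260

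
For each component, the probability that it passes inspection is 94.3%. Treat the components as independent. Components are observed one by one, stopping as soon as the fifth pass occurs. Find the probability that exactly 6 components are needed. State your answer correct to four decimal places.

0.2125

Y = trial on which the fifth success occurs; negative binomial, r=5, p=0.943.
P(Y=6) = C(5,4) · p^5 · (1−p)^1
= 5 · 0.74569 · 0.057 = 0.212522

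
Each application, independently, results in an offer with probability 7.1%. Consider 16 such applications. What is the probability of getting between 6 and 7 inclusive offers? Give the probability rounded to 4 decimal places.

X ~ Binomial(16, 0.071); P(6 ≤ X ≤ 7) = Σ C(16,k) p^k (1−p)^(16−k) over k:
  k=6: C(16,6)·0.071^6·0.929^10 = 0.000491
  k=7: C(16,7)·0.071^7·0.929^9 = 0.000054
Total = 0.000545

0.0005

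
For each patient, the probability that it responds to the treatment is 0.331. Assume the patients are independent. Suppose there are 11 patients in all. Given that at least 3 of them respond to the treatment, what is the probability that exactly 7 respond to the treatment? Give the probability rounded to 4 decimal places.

X ~ Binomial(11, 0.331). Want P(X=7 | X≥3) = P(X=7) / P(X≥3).
P(X=7) = C(11,7)·0.331^7·0.669^4 = 0.028775
P(X≥3) = 1 − 0.012014 − 0.065386 − 0.161754 = 0.760847
Ratio = 0.028775 / 0.760847 = 0.037820

0.0378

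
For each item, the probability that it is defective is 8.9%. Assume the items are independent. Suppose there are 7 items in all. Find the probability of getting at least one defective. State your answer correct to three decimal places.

P(at least one) = 1 − P(none) = 1 − (1 − 0.089)^7
= 1 − 0.52075 = 0.47925

0.479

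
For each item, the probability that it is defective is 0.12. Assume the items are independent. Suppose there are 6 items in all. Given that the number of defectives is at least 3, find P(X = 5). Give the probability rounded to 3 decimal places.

X ~ Binomial(6, 0.12). Want P(X=5 | X≥3) = P(X=5) / P(X≥3).
P(X=5) = C(6,5)·0.12^5·0.88^1 = 0.00013
P(X≥3) = 1 − 0.46440 − 0.37997 − 0.12953 = 0.02609
Ratio = 0.00013 / 0.02609 = 0.00503

0.005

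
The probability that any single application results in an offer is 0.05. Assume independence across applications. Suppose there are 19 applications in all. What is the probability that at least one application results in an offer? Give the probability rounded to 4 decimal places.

P(at least one) = 1 − P(none) = 1 − (1 − 0.05)^19
= 1 − 0.377354 = 0.622646

0.6226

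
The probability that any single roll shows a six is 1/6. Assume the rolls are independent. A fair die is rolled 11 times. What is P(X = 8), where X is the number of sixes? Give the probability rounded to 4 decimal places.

X ~ Binomial(n=11, p=0.166667).
P(X=8) = C(11,8) · p^8 · (1−p)^3
= 165 · 5.9537e-07 · 0.5787 = 0.000057

0.0001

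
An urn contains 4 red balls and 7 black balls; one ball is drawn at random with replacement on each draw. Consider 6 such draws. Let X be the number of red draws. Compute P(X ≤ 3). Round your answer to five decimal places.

0.86720

X ~ Binomial(6, 0.363636); P(X ≤ 3) = Σ C(6,k) p^k (1−p)^(6−k) over k:
  k=0: C(6,0)·0.363636^0·0.636364^6 = 0.0664098
  k=1: C(6,1)·0.363636^1·0.636364^5 = 0.2276907
  k=2: C(6,2)·0.363636^2·0.636364^4 = 0.3252725
  k=3: C(6,3)·0.363636^3·0.636364^3 = 0.2478266
Total = 0.8671996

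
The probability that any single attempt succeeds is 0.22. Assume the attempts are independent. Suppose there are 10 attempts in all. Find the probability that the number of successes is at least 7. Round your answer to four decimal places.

X ~ Binomial(10, 0.22); P(X ≥ 7) = Σ C(10,k) p^k (1−p)^(10−k) over k:
  k=7: C(10,7)·0.22^7·0.78^3 = 0.001420
  k=8: C(10,8)·0.22^8·0.78^2 = 0.000150
  k=9: C(10,9)·0.22^9·0.78^1 = 0.000009
  k=10: C(10,10)·0.22^10·0.78^0 = 0.000000
Total = 0.001580

0.0016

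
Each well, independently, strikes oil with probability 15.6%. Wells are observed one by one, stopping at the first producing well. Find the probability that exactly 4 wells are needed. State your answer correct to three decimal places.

0.094

Geometric (trials to first success), p = 0.156.
P(Y = 4) = (1−p)^3 · p = 0.60121 · 0.156 = 0.09379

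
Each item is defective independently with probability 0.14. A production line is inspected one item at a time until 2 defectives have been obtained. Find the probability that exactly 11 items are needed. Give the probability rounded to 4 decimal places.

Y = trial on which the second success occurs; negative binomial, r=2, p=0.14.
P(Y=11) = C(10,1) · p^2 · (1−p)^9
= 10 · 0.0196 · 0.25733 = 0.050436

0.0504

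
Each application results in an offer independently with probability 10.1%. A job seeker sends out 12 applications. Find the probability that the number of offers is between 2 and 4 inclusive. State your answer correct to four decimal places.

0.3411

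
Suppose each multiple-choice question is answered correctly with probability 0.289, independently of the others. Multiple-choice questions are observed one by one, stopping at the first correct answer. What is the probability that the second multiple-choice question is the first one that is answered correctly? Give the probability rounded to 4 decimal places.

Geometric (trials to first success), p = 0.289.
P(Y = 2) = (1−p)^1 · p = 0.711 · 0.289 = 0.205479

0.2055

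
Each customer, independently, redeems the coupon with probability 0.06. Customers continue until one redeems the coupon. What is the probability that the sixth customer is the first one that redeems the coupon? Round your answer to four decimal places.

Geometric (trials to first success), p = 0.06.
P(Y = 6) = (1−p)^5 · p = 0.7339 · 0.06 = 0.044034

0.0440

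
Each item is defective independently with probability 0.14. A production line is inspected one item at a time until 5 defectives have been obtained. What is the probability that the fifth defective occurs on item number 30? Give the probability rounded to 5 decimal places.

0.02943

Y = trial on which the fifth success occurs; negative binomial, r=5, p=0.14.
P(Y=30) = C(29,4) · p^5 · (1−p)^25
= 23751 · 5.3782e-05 · 0.023039 = 0.0294295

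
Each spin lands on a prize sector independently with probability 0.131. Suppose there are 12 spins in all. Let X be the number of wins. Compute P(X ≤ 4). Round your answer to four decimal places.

X ~ Binomial(12, 0.131); P(X ≤ 4) = Σ C(12,k) p^k (1−p)^(12−k) over k:
  k=0: C(12,0)·0.131^0·0.869^12 = 0.185454
  k=1: C(12,1)·0.131^1·0.869^11 = 0.335483
  k=2: C(12,2)·0.131^2·0.869^10 = 0.278153
  k=3: C(12,3)·0.131^3·0.869^9 = 0.139770
  k=4: C(12,4)·0.131^4·0.869^8 = 0.047408
Total = 0.986268

0.9863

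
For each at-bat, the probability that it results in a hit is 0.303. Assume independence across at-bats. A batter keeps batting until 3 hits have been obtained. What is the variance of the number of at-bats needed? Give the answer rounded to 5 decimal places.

Y = total at-bats until the third success; negative binomial with r=3, p=0.303.
Var(Y) = r(1−p)/p² = 3·0.697 / 0.303² = 22.7755449

22.77554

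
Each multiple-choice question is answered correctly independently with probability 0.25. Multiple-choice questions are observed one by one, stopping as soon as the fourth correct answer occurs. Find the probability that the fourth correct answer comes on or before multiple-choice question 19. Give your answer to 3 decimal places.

0.737

Finishing within 19 multiple-choice questions ⇔ at least 4 successes in the first 19. With X ~ Binomial(19, 0.25), P(Y ≤ 19) = 1 − P(X ≤ 3).
  k=0: C(19,0)·0.25^0·0.75^19 = 0.00423
  k=1: C(19,1)·0.25^1·0.75^18 = 0.02678
  k=2: C(19,2)·0.25^2·0.75^17 = 0.08034
  k=3: C(19,3)·0.25^3·0.75^16 = 0.15175
1 − 0.26309 = 0.73691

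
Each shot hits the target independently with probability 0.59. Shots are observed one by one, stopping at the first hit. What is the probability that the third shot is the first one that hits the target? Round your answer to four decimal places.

Geometric (trials to first success), p = 0.59.
P(Y = 3) = (1−p)^2 · p = 0.1681 · 0.59 = 0.099179

0.0992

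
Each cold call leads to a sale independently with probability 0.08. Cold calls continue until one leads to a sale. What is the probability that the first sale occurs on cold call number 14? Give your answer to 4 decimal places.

0.0271

Geometric (trials to first success), p = 0.08.
P(Y = 14) = (1−p)^13 · p = 0.33825 · 0.08 = 0.027060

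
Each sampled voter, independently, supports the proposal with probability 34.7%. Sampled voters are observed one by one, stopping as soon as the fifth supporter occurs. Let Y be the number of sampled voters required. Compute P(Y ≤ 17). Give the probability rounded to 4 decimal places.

Finishing within 17 sampled voters ⇔ at least 5 successes in the first 17. With X ~ Binomial(17, 0.347), P(Y ≤ 17) = 1 − P(X ≤ 4).
  k=0: C(17,0)·0.347^0·0.653^17 = 0.000714
  k=1: C(17,1)·0.347^1·0.653^16 = 0.006447
  k=2: C(17,2)·0.347^2·0.653^15 = 0.027409
  k=3: C(17,3)·0.347^3·0.653^14 = 0.072825
  k=4: C(17,4)·0.347^4·0.653^13 = 0.135446
1 − 0.242842 = 0.757158

0.7572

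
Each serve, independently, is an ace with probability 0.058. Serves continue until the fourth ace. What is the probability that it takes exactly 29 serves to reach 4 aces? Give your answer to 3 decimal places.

0.008

Y = trial on which the fourth success occurs; negative binomial, r=4, p=0.058.
P(Y=29) = C(28,3) · p^4 · (1−p)^25
= 3276 · 1.1316e-05 · 0.22453 = 0.00832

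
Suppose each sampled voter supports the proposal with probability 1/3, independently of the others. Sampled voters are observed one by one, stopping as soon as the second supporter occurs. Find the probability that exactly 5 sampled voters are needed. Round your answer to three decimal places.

0.132

Y = trial on which the second success occurs; negative binomial, r=2, p=0.333333.
P(Y=5) = C(4,1) · p^2 · (1−p)^3
= 4 · 0.11111 · 0.2963 = 0.13169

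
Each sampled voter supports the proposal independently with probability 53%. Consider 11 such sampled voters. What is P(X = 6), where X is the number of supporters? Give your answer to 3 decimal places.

X ~ Binomial(n=11, p=0.53).
P(X=6) = C(11,6) · p^6 · (1−p)^5
= 462 · 0.022164 · 0.022935 = 0.23485

0.235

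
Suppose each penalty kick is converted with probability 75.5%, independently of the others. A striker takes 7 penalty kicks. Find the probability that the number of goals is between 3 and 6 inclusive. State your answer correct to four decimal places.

0.8484

X ~ Binomial(7, 0.755); P(3 ≤ X ≤ 6) = Σ C(7,k) p^k (1−p)^(7−k) over k:
  k=3: C(7,3)·0.755^3·0.245^4 = 0.054272
  k=4: C(7,4)·0.755^4·0.245^3 = 0.167245
  k=5: C(7,5)·0.755^5·0.245^2 = 0.309233
  k=6: C(7,6)·0.755^6·0.245^1 = 0.317648
Total = 0.848398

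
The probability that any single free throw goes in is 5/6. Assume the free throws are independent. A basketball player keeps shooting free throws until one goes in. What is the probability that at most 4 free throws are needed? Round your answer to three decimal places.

0.999

Y = number of free throws to the first success; geometric, p = 0.833333.
P(Y ≤ 4) = 1 − (1−p)^4 = 1 − 0.00077 = 0.99923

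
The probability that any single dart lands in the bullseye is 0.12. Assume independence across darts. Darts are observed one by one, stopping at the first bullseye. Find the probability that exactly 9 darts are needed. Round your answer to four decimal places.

0.0432

Geometric (trials to first success), p = 0.12.
P(Y = 9) = (1−p)^8 · p = 0.35963 · 0.12 = 0.043156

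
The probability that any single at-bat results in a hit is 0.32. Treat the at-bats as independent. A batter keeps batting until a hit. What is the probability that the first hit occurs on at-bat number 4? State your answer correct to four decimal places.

Geometric (trials to first success), p = 0.32.
P(Y = 4) = (1−p)^3 · p = 0.31443 · 0.32 = 0.100618

0.1006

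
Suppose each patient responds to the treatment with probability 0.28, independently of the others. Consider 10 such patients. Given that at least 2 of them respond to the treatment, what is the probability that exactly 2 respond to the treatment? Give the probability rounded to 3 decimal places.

0.312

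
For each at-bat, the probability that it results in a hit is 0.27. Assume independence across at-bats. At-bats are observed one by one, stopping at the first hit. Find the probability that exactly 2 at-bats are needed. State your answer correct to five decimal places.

0.19710

Geometric (trials to first success), p = 0.27.
P(Y = 2) = (1−p)^1 · p = 0.73 · 0.27 = 0.1971000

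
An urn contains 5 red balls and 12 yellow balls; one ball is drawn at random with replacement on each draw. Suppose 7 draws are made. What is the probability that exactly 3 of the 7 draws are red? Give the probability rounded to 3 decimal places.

X ~ Binomial(n=7, p=0.294118).
P(X=3) = C(7,3) · p^3 · (1−p)^4
= 35 · 0.025443 · 0.24827 = 0.22109

0.221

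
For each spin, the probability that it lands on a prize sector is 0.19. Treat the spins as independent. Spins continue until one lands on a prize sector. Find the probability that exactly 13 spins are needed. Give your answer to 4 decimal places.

Geometric (trials to first success), p = 0.19.
P(Y = 13) = (1−p)^12 · p = 0.079766 · 0.19 = 0.015156

0.0152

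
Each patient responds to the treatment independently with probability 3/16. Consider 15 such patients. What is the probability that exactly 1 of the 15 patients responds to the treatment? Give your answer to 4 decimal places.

X ~ Binomial(n=15, p=0.1875).
P(X=1) = C(15,1) · p^1 · (1−p)^14
= 15 · 0.1875 · 0.054642 = 0.153681

0.1537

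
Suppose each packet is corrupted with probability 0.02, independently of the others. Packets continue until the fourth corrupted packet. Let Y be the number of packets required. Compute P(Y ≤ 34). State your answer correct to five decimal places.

Finishing within 34 packets ⇔ at least 4 successes in the first 34. With X ~ Binomial(34, 0.02), P(Y ≤ 34) = 1 − P(X ≤ 3).
  k=0: C(34,0)·0.02^0·0.98^34 = 0.5031374
  k=1: C(34,1)·0.02^1·0.98^33 = 0.3491157
  k=2: C(34,2)·0.02^2·0.98^32 = 0.1175594
  k=3: C(34,3)·0.02^3·0.98^31 = 0.0255912
1 − 0.9954036 = 0.0045964

0.00460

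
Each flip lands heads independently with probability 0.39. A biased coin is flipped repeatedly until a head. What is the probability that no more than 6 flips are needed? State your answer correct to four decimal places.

Y = number of flips to the first success; geometric, p = 0.39.
P(Y ≤ 6) = 1 − (1−p)^6 = 1 − 0.051520 = 0.948480

0.9485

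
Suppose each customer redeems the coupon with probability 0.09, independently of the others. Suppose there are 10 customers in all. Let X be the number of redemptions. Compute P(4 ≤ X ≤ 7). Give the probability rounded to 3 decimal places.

X ~ Binomial(10, 0.09); P(4 ≤ X ≤ 7) = Σ C(10,k) p^k (1−p)^(10−k) over k:
  k=4: C(10,4)·0.09^4·0.91^6 = 0.00782
  k=5: C(10,5)·0.09^5·0.91^5 = 0.00093
  k=6: C(10,6)·0.09^6·0.91^4 = 0.00008
  k=7: C(10,7)·0.09^7·0.91^3 = 0.00000
Total = 0.00883

0.009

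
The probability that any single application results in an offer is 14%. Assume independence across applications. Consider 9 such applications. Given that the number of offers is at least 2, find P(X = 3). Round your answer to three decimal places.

0.255

X ~ Binomial(9, 0.14). Want P(X=3 | X≥2) = P(X=3) / P(X≥2).
P(X=3) = C(9,3)·0.14^3·0.86^6 = 0.09325
P(X≥2) = 1 − 0.25733 − 0.37701 = 0.36566
Ratio = 0.09325 / 0.36566 = 0.25502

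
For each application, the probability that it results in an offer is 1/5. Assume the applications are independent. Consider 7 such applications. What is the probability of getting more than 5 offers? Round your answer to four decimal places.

0.0004

X ~ Binomial(7, 0.20); P(X ≥ 6) = Σ C(7,k) p^k (1−p)^(7−k) over k:
  k=6: C(7,6)·0.20^6·0.80^1 = 0.000358
  k=7: C(7,7)·0.20^7·0.80^0 = 0.000013
Total = 0.000371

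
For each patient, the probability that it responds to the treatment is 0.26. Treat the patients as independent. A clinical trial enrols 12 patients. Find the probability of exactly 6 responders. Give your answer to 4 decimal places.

X ~ Binomial(n=12, p=0.26).
P(X=6) = C(12,6) · p^6 · (1−p)^6
= 924 · 0.00030892 · 0.16421 = 0.046871

0.0469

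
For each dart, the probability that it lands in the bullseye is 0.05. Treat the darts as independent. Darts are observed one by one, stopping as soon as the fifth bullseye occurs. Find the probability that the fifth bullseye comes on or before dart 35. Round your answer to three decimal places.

0.029

Finishing within 35 darts ⇔ at least 5 successes in the first 35. With X ~ Binomial(35, 0.05), P(Y ≤ 35) = 1 − P(X ≤ 4).
  k=0: C(35,0)·0.05^0·0.95^35 = 0.16608
  k=1: C(35,1)·0.05^1·0.95^34 = 0.30594
  k=2: C(35,2)·0.05^2·0.95^33 = 0.27374
  k=3: C(35,3)·0.05^3·0.95^32 = 0.15848
  k=4: C(35,4)·0.05^4·0.95^31 = 0.06673
1 − 0.97097 = 0.02903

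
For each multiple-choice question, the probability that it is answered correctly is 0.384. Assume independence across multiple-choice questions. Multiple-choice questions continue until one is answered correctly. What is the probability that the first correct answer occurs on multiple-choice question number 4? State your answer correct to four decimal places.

Geometric (trials to first success), p = 0.384.
P(Y = 4) = (1−p)^3 · p = 0.23374 · 0.384 = 0.089758

0.0898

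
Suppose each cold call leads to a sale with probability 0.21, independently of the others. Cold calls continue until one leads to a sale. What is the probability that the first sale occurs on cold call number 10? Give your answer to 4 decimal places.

Geometric (trials to first success), p = 0.21.
P(Y = 10) = (1−p)^9 · p = 0.11985 · 0.21 = 0.025169

0.0252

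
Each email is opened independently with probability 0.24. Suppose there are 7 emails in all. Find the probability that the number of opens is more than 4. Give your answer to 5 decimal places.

X ~ Binomial(7, 0.24); P(X ≥ 5) = Σ C(7,k) p^k (1−p)^(7−k) over k:
  k=5: C(7,5)·0.24^5·0.76^2 = 0.0096583
  k=6: C(7,6)·0.24^6·0.76^1 = 0.0010167
  k=7: C(7,7)·0.24^7·0.76^0 = 0.0000459
Total = 0.0107209

0.01072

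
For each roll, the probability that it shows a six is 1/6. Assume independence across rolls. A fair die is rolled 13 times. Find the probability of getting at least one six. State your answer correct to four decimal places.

P(at least one) = 1 − P(none) = 1 − (1 − 0.166667)^13
= 1 − 0.093464 = 0.906536

0.9065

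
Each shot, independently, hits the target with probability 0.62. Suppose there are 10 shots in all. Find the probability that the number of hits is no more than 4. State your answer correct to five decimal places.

0.13476

X ~ Binomial(10, 0.62); P(X ≤ 4) = Σ C(10,k) p^k (1−p)^(10−k) over k:
  k=0: C(10,0)·0.62^0·0.38^10 = 0.0000628
  k=1: C(10,1)·0.62^1·0.38^9 = 0.0010243
  k=2: C(10,2)·0.62^2·0.38^8 = 0.0075208
  k=3: C(10,3)·0.62^3·0.38^7 = 0.0327221
  k=4: C(10,4)·0.62^4·0.38^6 = 0.0934303
Total = 0.1347603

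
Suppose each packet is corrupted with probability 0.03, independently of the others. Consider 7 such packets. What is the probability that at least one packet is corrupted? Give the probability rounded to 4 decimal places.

P(at least one) = 1 − P(none) = 1 − (1 − 0.03)^7
= 1 − 0.807983 = 0.192017

0.1920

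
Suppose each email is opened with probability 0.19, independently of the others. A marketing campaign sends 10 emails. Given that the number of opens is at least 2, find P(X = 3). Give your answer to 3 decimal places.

0.317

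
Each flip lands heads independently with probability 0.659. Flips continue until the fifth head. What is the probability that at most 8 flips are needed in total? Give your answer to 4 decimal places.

Finishing within 8 flips ⇔ at least 5 successes in the first 8. With X ~ Binomial(8, 0.659), P(Y ≤ 8) = 1 − P(X ≤ 4).
  k=0: C(8,0)·0.659^0·0.341^8 = 0.000183
  k=1: C(8,1)·0.659^1·0.341^7 = 0.002827
  k=2: C(8,2)·0.659^2·0.341^6 = 0.019119
  k=3: C(8,3)·0.659^3·0.341^5 = 0.073895
  k=4: C(8,4)·0.659^4·0.341^4 = 0.178508
1 − 0.274531 = 0.725469

0.7255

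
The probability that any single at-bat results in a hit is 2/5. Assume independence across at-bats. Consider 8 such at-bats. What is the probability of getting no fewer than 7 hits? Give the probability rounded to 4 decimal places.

0.0085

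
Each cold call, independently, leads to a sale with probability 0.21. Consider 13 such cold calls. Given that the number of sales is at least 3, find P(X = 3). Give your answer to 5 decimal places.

X ~ Binomial(13, 0.21). Want P(X=3 | X≥3) = P(X=3) / P(X≥3).
P(X=3) = C(13,3)·0.21^3·0.79^10 = 0.2507811
P(X≥3) = 1 − 0.0466823 − 0.1613198 − 0.2572949 = 0.5347030
Ratio = 0.2507811 / 0.5347030 = 0.4690101

0.46901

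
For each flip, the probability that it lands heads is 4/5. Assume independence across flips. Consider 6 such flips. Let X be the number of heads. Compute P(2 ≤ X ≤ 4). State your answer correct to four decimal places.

0.3430

X ~ Binomial(6, 0.80); P(2 ≤ X ≤ 4) = Σ C(6,k) p^k (1−p)^(6−k) over k:
  k=2: C(6,2)·0.80^2·0.20^4 = 0.015360
  k=3: C(6,3)·0.80^3·0.20^3 = 0.081920
  k=4: C(6,4)·0.80^4·0.20^2 = 0.245760
Total = 0.343040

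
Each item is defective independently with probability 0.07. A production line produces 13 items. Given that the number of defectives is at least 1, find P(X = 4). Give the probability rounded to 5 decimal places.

X ~ Binomial(13, 0.07). Want P(X=4 | X≥1) = P(X=4) / P(X≥1).
P(X=4) = C(13,4)·0.07^4·0.93^9 = 0.0089340
P(X≥1) = 1 − 0.3892946 = 0.6107054
Ratio = 0.0089340 / 0.6107054 = 0.0146289

0.01463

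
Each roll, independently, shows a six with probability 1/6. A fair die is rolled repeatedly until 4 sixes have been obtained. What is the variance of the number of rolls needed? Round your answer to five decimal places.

120.00000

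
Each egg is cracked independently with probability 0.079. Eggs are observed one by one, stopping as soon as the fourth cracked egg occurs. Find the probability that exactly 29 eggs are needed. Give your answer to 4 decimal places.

0.0163

Y = trial on which the fourth success occurs; negative binomial, r=4, p=0.079.
P(Y=29) = C(28,3) · p^4 · (1−p)^25
= 3276 · 3.895e-05 · 0.12779 = 0.016306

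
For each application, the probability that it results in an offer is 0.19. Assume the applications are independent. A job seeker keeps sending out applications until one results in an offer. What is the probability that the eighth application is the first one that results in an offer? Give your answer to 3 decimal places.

0.043

Geometric (trials to first success), p = 0.19.
P(Y = 8) = (1−p)^7 · p = 0.22877 · 0.19 = 0.04347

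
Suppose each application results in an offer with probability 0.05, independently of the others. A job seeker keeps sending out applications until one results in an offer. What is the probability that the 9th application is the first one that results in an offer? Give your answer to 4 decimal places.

Geometric (trials to first success), p = 0.05.
P(Y = 9) = (1−p)^8 · p = 0.66342 · 0.05 = 0.033171

0.0332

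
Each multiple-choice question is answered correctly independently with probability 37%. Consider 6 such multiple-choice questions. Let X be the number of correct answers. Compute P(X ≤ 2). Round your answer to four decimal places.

0.6063

X ~ Binomial(6, 0.37); P(X ≤ 2) = Σ C(6,k) p^k (1−p)^(6−k) over k:
  k=0: C(6,0)·0.37^0·0.63^6 = 0.062524
  k=1: C(6,1)·0.37^1·0.63^5 = 0.220321
  k=2: C(6,2)·0.37^2·0.63^4 = 0.323487
Total = 0.606331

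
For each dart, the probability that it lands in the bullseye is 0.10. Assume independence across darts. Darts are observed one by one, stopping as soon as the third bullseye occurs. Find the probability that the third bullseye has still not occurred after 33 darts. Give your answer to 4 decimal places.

Needing more than 33 darts ⇔ fewer than 3 successes in the first 33. With X ~ Binomial(33, 0.10), P(Y > 33) = P(X ≤ 2).
  k=0: C(33,0)·0.10^0·0.90^33 = 0.030903
  k=1: C(33,1)·0.10^1·0.90^32 = 0.113312
  k=2: C(33,2)·0.10^2·0.90^31 = 0.201443
P(X ≤ 2) = 0.345658

0.3457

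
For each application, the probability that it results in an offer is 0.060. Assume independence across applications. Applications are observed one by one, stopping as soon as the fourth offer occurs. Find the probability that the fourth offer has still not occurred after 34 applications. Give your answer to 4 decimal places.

Needing more than 34 applications ⇔ fewer than 4 successes in the first 34. With X ~ Binomial(34, 0.06), P(Y > 34) = P(X ≤ 3).
  k=0: C(34,0)·0.06^0·0.94^34 = 0.121996
  k=1: C(34,1)·0.06^1·0.94^33 = 0.264758
  k=2: C(34,2)·0.06^2·0.94^32 = 0.278841
  k=3: C(34,3)·0.06^3·0.94^31 = 0.189849
P(X ≤ 3) = 0.855445

0.8554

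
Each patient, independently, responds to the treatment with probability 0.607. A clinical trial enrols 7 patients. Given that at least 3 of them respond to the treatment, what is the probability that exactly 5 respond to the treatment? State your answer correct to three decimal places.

0.294

X ~ Binomial(7, 0.607). Want P(X=5 | X≥3) = P(X=5) / P(X≥3).
P(X=5) = C(7,5)·0.607^5·0.393^2 = 0.26727
P(X≥3) = 1 − 0.00145 − 0.01565 − 0.07254 = 0.91036
Ratio = 0.26727 / 0.91036 = 0.29359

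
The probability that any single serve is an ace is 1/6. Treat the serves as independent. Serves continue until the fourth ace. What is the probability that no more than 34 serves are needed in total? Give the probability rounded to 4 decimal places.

0.8413

Finishing within 34 serves ⇔ at least 4 successes in the first 34. With X ~ Binomial(34, 0.166667), P(Y ≤ 34) = 1 − P(X ≤ 3).
  k=0: C(34,0)·0.166667^0·0.833333^34 = 0.002032
  k=1: C(34,1)·0.166667^1·0.833333^33 = 0.013815
  k=2: C(34,2)·0.166667^2·0.833333^32 = 0.045589
  k=3: C(34,3)·0.166667^3·0.833333^31 = 0.097257
1 − 0.158692 = 0.841308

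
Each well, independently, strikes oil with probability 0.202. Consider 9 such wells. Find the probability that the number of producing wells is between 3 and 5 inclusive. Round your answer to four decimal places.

X ~ Binomial(9, 0.202); P(3 ≤ X ≤ 5) = Σ C(9,k) p^k (1−p)^(9−k) over k:
  k=3: C(9,3)·0.202^3·0.798^6 = 0.178793
  k=4: C(9,4)·0.202^4·0.798^5 = 0.067888
  k=5: C(9,5)·0.202^5·0.798^4 = 0.017185
Total = 0.263865

0.2639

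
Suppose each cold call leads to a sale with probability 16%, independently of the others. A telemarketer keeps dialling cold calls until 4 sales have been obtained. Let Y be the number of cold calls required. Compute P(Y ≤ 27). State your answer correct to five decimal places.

Finishing within 27 cold calls ⇔ at least 4 successes in the first 27. With X ~ Binomial(27, 0.16), P(Y ≤ 27) = 1 − P(X ≤ 3).
  k=0: C(27,0)·0.16^0·0.84^27 = 0.0090269
  k=1: C(27,1)·0.16^1·0.84^26 = 0.0464243
  k=2: C(27,2)·0.16^2·0.84^25 = 0.1149554
  k=3: C(27,3)·0.16^3·0.84^24 = 0.1824688
1 − 0.3528754 = 0.6471246

0.64712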